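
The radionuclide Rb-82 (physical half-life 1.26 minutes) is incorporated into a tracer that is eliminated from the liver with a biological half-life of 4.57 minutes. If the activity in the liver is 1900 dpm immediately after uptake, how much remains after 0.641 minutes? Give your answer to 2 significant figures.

1200 dpm

1/t_eff = 1/t_phys + 1/t_biol = 1/1.26 + 1/4.57 = 1.0125 per minute.
t_eff = 1.26 × 4.57 / (1.26 + 4.57) ≈ 0.98768 minutes.
Remaining = 1900 × (1/2)^(0.641/0.98768) = 1900 × (1/2)^0.64899 ≈ 1211.7 dpm.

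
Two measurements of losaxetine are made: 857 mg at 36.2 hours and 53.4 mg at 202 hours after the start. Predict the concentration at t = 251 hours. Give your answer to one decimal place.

Over Δt = 202 − 36.2 = 165.8 hours, the level fell by a factor of 857/53.4 ≈ 16.049.
n = log₂(16.049) ≈ 4.0044 half-lives, so t½ = 165.8/4.0044 ≈ 41.405 hours.
From t = 202 to t = 251: 53.4 × (1/2)^((251−202)/41.405) ≈ 23.512 mg.

23.5 mg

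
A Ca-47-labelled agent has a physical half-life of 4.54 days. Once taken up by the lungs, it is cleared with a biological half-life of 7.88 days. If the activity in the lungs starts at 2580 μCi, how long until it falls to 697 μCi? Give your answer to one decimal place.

1/t_eff = 1/t_phys + 1/t_biol = 1/4.54 + 1/7.88 = 0.34717 per day.
t_eff = 4.54 × 7.88 / (4.54 + 7.88) ≈ 2.8805 days.
n = log₂(2580/697) ≈ 1.8881; t = 1.8881 × 2.8805 ≈ 5.4387 days.

5.4 days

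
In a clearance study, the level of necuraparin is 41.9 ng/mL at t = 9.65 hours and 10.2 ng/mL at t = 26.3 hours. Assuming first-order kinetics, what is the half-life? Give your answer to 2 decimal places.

8.17 hours

Over Δt = 26.3 − 9.65 = 16.65 hours, the level fell by a factor of 41.9/10.2 ≈ 4.1078.
n = log₂(4.1078) ≈ 2.0384 half-lives, so t½ = 16.65/2.0384 ≈ 8.1682 hours.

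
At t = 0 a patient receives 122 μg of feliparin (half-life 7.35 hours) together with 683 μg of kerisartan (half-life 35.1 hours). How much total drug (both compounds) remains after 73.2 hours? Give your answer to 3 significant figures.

161 μg

feliparin: 122 × (1/2)^(73.2/7.35) = 122 × (1/2)^9.9592 ≈ 0.12256 μg.
kerisartan: 683 × (1/2)^(73.2/35.1) = 683 × (1/2)^2.0855 ≈ 160.93 μg.
Total = 0.12256 + 160.93 ≈ 161.05 μg.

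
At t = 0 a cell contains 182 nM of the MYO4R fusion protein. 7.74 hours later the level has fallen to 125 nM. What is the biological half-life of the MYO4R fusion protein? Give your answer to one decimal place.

A/A₀ = 125/182 ≈ 0.68681.
n = log₂(1.456) ≈ 0.54201 half-lives elapsed in 7.74 hours.
t½ = 7.74/0.54201 ≈ 14.28 hours.

14.3 hours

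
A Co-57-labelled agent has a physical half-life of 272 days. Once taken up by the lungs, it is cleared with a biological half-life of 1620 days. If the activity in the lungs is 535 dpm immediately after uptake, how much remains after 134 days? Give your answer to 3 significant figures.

359 dpm

1/t_eff = 1/t_phys + 1/t_biol = 1/272 + 1/1620 = 0.0042938 per day.
t_eff = 272 × 1620 / (272 + 1620) ≈ 232.9 days.
Remaining = 535 × (1/2)^(134/232.9) = 535 × (1/2)^0.57536 ≈ 359.05 dpm.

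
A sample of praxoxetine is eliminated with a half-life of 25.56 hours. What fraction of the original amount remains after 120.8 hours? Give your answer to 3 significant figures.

n = 120.8/25.56 ≈ 4.7261 half-lives.
Fraction remaining = (1/2)^4.7261 ≈ 0.037783.

0.0378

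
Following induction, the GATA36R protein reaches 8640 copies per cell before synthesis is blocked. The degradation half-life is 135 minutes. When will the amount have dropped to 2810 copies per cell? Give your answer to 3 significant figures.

219 minutes

Fraction remaining = 2810/8640 ≈ 0.32523.
n = log₂(8640/2810) = ln(3.0747)/ln 2 ≈ 1.6205 half-lives.
t = n × t½ = 1.6205 × 135 ≈ 218.76 minutes.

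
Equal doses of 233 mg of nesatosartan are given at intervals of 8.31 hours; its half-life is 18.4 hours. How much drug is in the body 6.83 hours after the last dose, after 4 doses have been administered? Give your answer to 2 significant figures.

480 mg

The 4 doses were given 31.76, 23.45, 15.14, 6.83 hours ago.
Total = 233·(1/2)^(31.76/18.4) + 233·(1/2)^(23.45/18.4) + 233·(1/2)^(15.14/18.4) + 233·(1/2)^(6.83/18.4)
      = 70.429 + 96.318 + 131.72 + 180.14 ≈ 478.61 mg.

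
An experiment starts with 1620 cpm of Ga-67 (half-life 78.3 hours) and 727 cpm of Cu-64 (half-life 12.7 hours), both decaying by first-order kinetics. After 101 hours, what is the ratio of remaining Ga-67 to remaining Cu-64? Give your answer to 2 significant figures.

Ga-67: 1620 × (1/2)^(101/78.3) = 1620 × (1/2)^1.2899 ≈ 662.54 cpm.
Cu-64: 727 × (1/2)^(101/12.7) = 727 × (1/2)^7.9528 ≈ 2.9344 cpm.
Ratio ≈ 662.54 / 2.9344 ≈ 225.79.

230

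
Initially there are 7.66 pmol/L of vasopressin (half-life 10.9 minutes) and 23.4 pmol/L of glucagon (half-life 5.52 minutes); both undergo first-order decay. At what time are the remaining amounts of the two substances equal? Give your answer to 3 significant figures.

18.0 minutes

Set 7.66·(1/2)^(t/10.9) = 23.4·(1/2)^(t/5.52).
Taking log₂: log₂(7.66/23.4) = t·(1/10.9 − 1/5.52).
log₂(0.32735) = -1.6111; 1/10.9 − 1/5.52 = -0.089416.
t = -1.6111 / -0.089416 ≈ 18.018 minutes.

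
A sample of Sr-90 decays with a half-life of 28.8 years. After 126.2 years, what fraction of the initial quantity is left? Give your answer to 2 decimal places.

0.05

n = 126.2/28.8 ≈ 4.3819 half-lives.
Fraction remaining = (1/2)^4.3819 ≈ 0.047963.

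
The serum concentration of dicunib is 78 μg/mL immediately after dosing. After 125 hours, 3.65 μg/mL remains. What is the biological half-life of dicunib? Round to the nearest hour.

28 hours

A/A₀ = 3.65/78 ≈ 0.046795.
n = log₂(21.37) ≈ 4.4175 half-lives elapsed in 125 hours.
t½ = 125/4.4175 ≈ 28.297 hours.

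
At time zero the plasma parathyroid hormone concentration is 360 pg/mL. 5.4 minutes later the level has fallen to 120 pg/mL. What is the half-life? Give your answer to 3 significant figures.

3.41 minutes

A/A₀ = 120/360 ≈ 0.33333.
n = log₂(3) ≈ 1.585 half-lives elapsed in 5.4 minutes.
t½ = 5.4/1.585 ≈ 3.407 minutes.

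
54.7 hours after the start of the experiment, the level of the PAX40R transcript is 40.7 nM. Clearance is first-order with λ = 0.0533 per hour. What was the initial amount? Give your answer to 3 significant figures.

t½ = ln 2 / λ = 0.69315 / 0.0533 ≈ 13.005 hours.
Number of half-lives elapsed: n = 54.7/13.005 ≈ 4.2062.
A₀ = A × 2^n = 40.7 × 2^4.2062 = 40.7 × 18.458 ≈ 751.25 nM.

751 nM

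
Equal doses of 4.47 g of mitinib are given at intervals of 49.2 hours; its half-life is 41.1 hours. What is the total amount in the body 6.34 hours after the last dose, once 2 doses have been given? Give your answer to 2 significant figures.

5.8 g

The 2 doses were given 55.54, 6.34 hours ago.
Total = 4.47·(1/2)^(55.54/41.1) + 4.47·(1/2)^(6.34/41.1)
      = 1.7519 + 4.0167 ≈ 5.7686 g.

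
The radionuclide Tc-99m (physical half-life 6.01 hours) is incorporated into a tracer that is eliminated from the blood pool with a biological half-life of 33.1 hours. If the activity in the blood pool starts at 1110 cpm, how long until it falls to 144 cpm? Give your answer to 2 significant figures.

15 hours

1/t_eff = 1/t_phys + 1/t_biol = 1/6.01 + 1/33.1 = 0.1966 per hour.
t_eff = 6.01 × 33.1 / (6.01 + 33.1) ≈ 5.0864 hours.
n = log₂(1110/144) ≈ 2.9464; t = 2.9464 × 5.0864 ≈ 14.987 hours.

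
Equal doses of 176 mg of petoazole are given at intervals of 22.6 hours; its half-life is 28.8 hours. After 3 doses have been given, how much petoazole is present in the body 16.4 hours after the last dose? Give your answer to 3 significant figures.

227 mg

The 3 doses were given 61.6, 39, 16.4 hours ago.
Total = 176·(1/2)^(61.6/28.8) + 176·(1/2)^(39/28.8) + 176·(1/2)^(16.4/28.8)
      = 39.962 + 68.844 + 118.6 ≈ 227.41 mg.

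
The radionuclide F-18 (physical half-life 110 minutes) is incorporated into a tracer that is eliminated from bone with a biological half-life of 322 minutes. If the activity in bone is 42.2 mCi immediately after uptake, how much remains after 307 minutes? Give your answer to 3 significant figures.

1/t_eff = 1/t_phys + 1/t_biol = 1/110 + 1/322 = 0.012196 per minute.
t_eff = 110 × 322 / (110 + 322) ≈ 81.991 minutes.
Remaining = 42.2 × (1/2)^(307/81.991) = 42.2 × (1/2)^3.7443 ≈ 3.1489 mCi.

3.15 mCi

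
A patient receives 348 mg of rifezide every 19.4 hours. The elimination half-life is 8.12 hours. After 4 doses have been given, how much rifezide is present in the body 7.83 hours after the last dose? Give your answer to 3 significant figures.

The 4 doses were given 66.03, 46.63, 27.23, 7.83 hours ago.
Total = 348·(1/2)^(66.03/8.12) + 348·(1/2)^(46.63/8.12) + 348·(1/2)^(27.23/8.12) + 348·(1/2)^(7.83/8.12)
      = 1.2407 + 6.4995 + 34.048 + 178.36 ≈ 220.15 mg.

220 mg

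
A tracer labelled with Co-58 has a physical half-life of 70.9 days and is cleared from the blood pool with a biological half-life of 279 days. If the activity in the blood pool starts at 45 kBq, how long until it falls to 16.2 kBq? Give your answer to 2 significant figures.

1/t_eff = 1/t_phys + 1/t_biol = 1/70.9 + 1/279 = 0.017689 per day.
t_eff = 70.9 × 279 / (70.9 + 279) ≈ 56.534 days.
n = log₂(45/16.2) ≈ 1.4739; t = 1.4739 × 56.534 ≈ 83.327 days.

83 days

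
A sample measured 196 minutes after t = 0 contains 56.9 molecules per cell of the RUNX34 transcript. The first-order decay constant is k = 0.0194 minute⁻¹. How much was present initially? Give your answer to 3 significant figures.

t½ = ln 2 / k = 0.69315 / 0.0194 ≈ 35.729 minutes.
Number of half-lives elapsed: n = 196/35.729 ≈ 5.4857.
A₀ = A × 2^n = 56.9 × 2^5.4857 = 56.9 × 44.809 ≈ 2549.6 molecules per cell.

2550 molecules per cell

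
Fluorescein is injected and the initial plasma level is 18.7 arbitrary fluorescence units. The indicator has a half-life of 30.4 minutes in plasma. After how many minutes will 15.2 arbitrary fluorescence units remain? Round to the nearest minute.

Fraction remaining = 15.2/18.7 ≈ 0.81283.
n = log₂(18.7/15.2) = ln(1.2303)/ln 2 ≈ 0.29897 half-lives.
t = n × t½ = 0.29897 × 30.4 ≈ 9.0886 minutes.

9 minutes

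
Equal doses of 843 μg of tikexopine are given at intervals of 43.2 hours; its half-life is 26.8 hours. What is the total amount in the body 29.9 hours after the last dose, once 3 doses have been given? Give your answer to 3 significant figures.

The 3 doses were given 116.3, 73.1, 29.9 hours ago.
Total = 843·(1/2)^(116.3/26.8) + 843·(1/2)^(73.1/26.8) + 843·(1/2)^(29.9/26.8)
      = 41.638 + 127.27 + 389.02 ≈ 557.94 μg.

558 μg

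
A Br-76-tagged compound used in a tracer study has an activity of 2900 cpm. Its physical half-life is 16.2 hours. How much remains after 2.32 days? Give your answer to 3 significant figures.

268 cpm

Convert the elapsed time: 2.32 days = 55.68 hours.
Number of half-lives: n = 55.68/16.2 ≈ 3.437.
Remaining = 2900 × (1/2)^3.437 = 2900 × 0.092331 ≈ 267.76 cpm.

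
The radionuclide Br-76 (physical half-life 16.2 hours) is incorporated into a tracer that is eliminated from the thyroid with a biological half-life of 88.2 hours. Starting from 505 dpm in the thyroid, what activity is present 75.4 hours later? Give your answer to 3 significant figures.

1/t_eff = 1/t_phys + 1/t_biol = 1/16.2 + 1/88.2 = 0.073066 per hour.
t_eff = 16.2 × 88.2 / (16.2 + 88.2) ≈ 13.686 hours.
Remaining = 505 × (1/2)^(75.4/13.686) = 505 × (1/2)^5.5092 ≈ 11.088 dpm.

11.1 dpm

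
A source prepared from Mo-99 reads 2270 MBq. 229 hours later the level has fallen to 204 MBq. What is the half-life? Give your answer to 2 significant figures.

66 hours

A/A₀ = 204/2270 ≈ 0.089868.
n = log₂(11.127) ≈ 3.4761 half-lives elapsed in 229 hours.
t½ = 229/3.4761 ≈ 65.879 hours.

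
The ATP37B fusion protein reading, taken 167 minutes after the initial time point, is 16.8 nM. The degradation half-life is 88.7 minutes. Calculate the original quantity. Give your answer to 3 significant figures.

Number of half-lives elapsed: n = 167/88.7 ≈ 1.8828.
A₀ = A × 2^n = 16.8 × 2^1.8828 = 16.8 × 3.6878 ≈ 61.955 nM.

62.0 nM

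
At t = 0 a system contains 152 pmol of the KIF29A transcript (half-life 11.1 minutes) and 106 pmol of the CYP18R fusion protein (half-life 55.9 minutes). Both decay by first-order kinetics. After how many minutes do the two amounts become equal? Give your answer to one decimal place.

Set 152·(1/2)^(t/11.1) = 106·(1/2)^(t/55.9).
Taking log₂: log₂(152/106) = t·(1/11.1 − 1/55.9).
log₂(1.434) = 0.52001; 1/11.1 − 1/55.9 = 0.072201.
t = 0.52001 / 0.072201 ≈ 7.2022 minutes.

7.2 minutes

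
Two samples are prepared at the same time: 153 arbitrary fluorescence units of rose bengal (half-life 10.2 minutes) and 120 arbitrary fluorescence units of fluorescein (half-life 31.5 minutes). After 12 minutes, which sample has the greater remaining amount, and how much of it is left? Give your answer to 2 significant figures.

rose bengal: 153 × (1/2)^1.1765 ≈ 67.692 arbitrary fluorescence units.
fluorescein: 120 × (1/2)^0.38095 ≈ 92.152 arbitrary fluorescence units.
Fluorescein has more remaining, at ≈ 92.152 arbitrary fluorescence units.

fluorescein, 92 arbitrary fluorescence units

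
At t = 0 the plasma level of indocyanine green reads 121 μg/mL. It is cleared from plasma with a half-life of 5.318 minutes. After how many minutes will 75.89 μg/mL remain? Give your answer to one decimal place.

Fraction remaining = 75.89/121 ≈ 0.62719.
n = log₂(121/75.89) = ln(1.5944)/ln 2 ≈ 0.67303 half-lives.
t = n × t½ = 0.67303 × 5.318 ≈ 3.5791 minutes.

3.6 minutes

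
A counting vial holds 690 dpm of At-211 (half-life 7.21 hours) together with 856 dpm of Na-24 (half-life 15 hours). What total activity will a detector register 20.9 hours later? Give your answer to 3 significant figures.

418 dpm

At-211: 690 × (1/2)^(20.9/7.21) = 690 × (1/2)^2.8988 ≈ 92.52 dpm.
Na-24: 856 × (1/2)^(20.9/15) = 856 × (1/2)^1.3933 ≈ 325.87 dpm.
Total = 92.52 + 325.87 ≈ 418.39 dpm.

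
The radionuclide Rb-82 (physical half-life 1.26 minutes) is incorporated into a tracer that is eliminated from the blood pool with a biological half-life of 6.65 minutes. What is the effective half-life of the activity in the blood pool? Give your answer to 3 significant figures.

1.06 minutes

1/t_eff = 1/t_phys + 1/t_biol = 1/1.26 + 1/6.65 = 0.94403 per minute.
t_eff = 1.26 × 6.65 / (1.26 + 6.65) ≈ 1.0593 minutes.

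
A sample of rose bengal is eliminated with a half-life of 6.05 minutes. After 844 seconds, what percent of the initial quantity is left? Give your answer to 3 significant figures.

20.0%

844 seconds = 14.0667 minutes.
n = 14.0667/6.05 ≈ 2.3251 half-lives.
Fraction remaining = (1/2)^2.3251 ≈ 0.19957, i.e. 19.957%.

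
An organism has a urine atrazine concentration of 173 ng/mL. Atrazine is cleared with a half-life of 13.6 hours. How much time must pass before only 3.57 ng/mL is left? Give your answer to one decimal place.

Fraction remaining = 3.57/173 ≈ 0.020636.
n = log₂(173/3.57) = ln(48.459)/ln 2 ≈ 5.5987 half-lives.
t = n × t½ = 5.5987 × 13.6 ≈ 76.142 hours.

76.1 hours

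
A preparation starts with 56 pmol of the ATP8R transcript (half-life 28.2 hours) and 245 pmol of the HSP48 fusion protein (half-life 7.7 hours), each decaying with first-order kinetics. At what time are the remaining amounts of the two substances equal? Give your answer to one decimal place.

Set 56·(1/2)^(t/28.2) = 245·(1/2)^(t/7.7).
Taking log₂: log₂(56/245) = t·(1/28.2 − 1/7.7).
log₂(0.22857) = -2.1293; 1/28.2 − 1/7.7 = -0.094409.
t = -2.1293 / -0.094409 ≈ 22.554 hours.

22.6 hours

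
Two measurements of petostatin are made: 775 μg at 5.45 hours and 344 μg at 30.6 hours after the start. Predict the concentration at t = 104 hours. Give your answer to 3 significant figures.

32.1 μg

Over Δt = 30.6 − 5.45 = 25.15 hours, the level fell by a factor of 775/344 ≈ 2.2529.
n = log₂(2.2529) ≈ 1.1718 half-lives, so t½ = 25.15/1.1718 ≈ 21.463 hours.
From t = 30.6 to t = 104: 344 × (1/2)^((104−30.6)/21.463) ≈ 32.143 μg.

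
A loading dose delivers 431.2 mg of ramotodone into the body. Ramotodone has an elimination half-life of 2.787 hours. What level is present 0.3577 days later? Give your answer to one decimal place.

51.0 mg

Convert the elapsed time: 0.3577 days = 8.5848 hours.
Number of half-lives: n = 8.5848/2.787 ≈ 3.0803.
Remaining = 431.2 × (1/2)^3.0803 = 431.2 × 0.11823 ≈ 50.982 mg.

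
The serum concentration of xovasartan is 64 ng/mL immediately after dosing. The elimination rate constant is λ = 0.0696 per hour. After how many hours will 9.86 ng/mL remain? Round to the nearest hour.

t½ = ln 2 / λ = 0.69315 / 0.0696 ≈ 9.959 hours.
Fraction remaining = 9.86/64 ≈ 0.15406.
n = log₂(64/9.86) = ln(6.4909)/ln 2 ≈ 2.6984 half-lives.
t = n × t½ = 2.6984 × 9.959 ≈ 26.874 hours.

27 hours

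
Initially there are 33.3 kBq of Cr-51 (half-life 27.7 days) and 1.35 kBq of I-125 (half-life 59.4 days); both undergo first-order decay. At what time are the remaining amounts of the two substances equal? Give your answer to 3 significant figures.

240 days

Set 33.3·(1/2)^(t/27.7) = 1.35·(1/2)^(t/59.4).
Taking log₂: log₂(33.3/1.35) = t·(1/27.7 − 1/59.4).
log₂(24.667) = 4.6245; 1/27.7 − 1/59.4 = 0.019266.
t = 4.6245 / 0.019266 ≈ 240.03 days.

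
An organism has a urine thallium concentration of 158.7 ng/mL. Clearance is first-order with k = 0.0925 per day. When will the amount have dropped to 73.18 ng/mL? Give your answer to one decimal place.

8.4 days

t½ = ln 2 / k = 0.69315 / 0.0925 ≈ 7.4935 days.
Fraction remaining = 73.18/158.7 ≈ 0.46112.
n = log₂(158.7/73.18) = ln(2.1686)/ln 2 ≈ 1.1168 half-lives.
t = n × t½ = 1.1168 × 7.4935 ≈ 8.3686 days.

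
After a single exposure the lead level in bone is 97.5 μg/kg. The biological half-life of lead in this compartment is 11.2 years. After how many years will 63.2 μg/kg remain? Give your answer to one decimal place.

7.0 years

Fraction remaining = 63.2/97.5 ≈ 0.64821.
n = log₂(97.5/63.2) = ln(1.5427)/ln 2 ≈ 0.62548 half-lives.
t = n × t½ = 0.62548 × 11.2 ≈ 7.0053 years.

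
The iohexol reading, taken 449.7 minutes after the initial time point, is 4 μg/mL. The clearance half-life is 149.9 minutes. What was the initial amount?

Number of half-lives elapsed: n = 449.7/149.9 ≈ 3.
A₀ = A × 2^n = 4 × 2^3 = 4 × 8 ≈ 32 μg/mL.

32 μg/mL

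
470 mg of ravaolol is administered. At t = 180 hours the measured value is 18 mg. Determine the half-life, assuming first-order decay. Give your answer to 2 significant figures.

38 hours

A/A₀ = 18/470 ≈ 0.038298.
n = log₂(26.111) ≈ 4.7066 half-lives elapsed in 180 hours.
t½ = 180/4.7066 ≈ 38.244 hours.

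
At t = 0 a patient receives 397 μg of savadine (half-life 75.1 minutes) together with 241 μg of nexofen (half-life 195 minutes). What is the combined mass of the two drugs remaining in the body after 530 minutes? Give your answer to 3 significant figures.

39.6 μg

savadine: 397 × (1/2)^(530/75.1) = 397 × (1/2)^7.0573 ≈ 2.9809 μg.
nexofen: 241 × (1/2)^(530/195) = 241 × (1/2)^2.7179 ≈ 36.63 μg.
Total = 2.9809 + 36.63 ≈ 39.611 μg.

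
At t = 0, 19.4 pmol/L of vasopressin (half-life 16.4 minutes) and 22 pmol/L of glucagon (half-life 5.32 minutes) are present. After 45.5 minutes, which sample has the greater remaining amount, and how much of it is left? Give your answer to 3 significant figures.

vasopressin: 19.4 × (1/2)^2.7744 ≈ 2.8355 pmol/L.
glucagon: 22 × (1/2)^8.5526 ≈ 0.05859 pmol/L.
Vasopressin has more remaining, at ≈ 2.8355 pmol/L.

vasopressin, 2.84 pmol/L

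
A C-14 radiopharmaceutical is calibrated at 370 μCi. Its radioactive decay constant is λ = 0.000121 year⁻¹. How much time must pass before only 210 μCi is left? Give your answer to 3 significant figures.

4680 years

t½ = ln 2 / λ = 0.69315 / 0.000121 ≈ 5728.5 years.
Fraction remaining = 210/370 ≈ 0.56757.
n = log₂(370/210) = ln(1.7619)/ln 2 ≈ 0.81714 half-lives.
t = n × t½ = 0.81714 × 5728.5 ≈ 4681 years.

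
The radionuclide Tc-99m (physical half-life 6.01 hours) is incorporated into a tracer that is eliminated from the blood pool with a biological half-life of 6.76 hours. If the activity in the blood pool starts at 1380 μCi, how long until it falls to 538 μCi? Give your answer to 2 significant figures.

1/t_eff = 1/t_phys + 1/t_biol = 1/6.01 + 1/6.76 = 0.31432 per hour.
t_eff = 6.01 × 6.76 / (6.01 + 6.76) ≈ 3.1815 hours.
n = log₂(1380/538) ≈ 1.359; t = 1.359 × 3.1815 ≈ 4.3236 hours.

4.3 hours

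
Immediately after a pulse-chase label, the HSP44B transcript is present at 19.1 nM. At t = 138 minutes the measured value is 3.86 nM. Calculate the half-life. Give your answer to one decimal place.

59.8 minutes

A/A₀ = 3.86/19.1 ≈ 0.20209.
n = log₂(4.9482) ≈ 2.3069 half-lives elapsed in 138 minutes.
t½ = 138/2.3069 ≈ 59.821 minutes.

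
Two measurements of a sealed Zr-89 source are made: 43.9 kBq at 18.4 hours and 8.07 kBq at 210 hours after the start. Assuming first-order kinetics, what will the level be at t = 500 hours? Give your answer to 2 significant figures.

0.62 kBq

Over Δt = 210 − 18.4 = 191.6 hours, the level fell by a factor of 43.9/8.07 ≈ 5.4399.
n = log₂(5.4399) ≈ 2.4436 half-lives, so t½ = 191.6/2.4436 ≈ 78.41 hours.
From t = 210 to t = 500: 8.07 × (1/2)^((500−210)/78.41) ≈ 0.62159 kBq.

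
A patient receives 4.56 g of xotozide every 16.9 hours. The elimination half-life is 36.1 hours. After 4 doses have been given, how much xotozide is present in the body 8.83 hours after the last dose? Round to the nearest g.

The 4 doses were given 59.53, 42.63, 25.73, 8.83 hours ago.
Total = 4.56·(1/2)^(59.53/36.1) + 4.56·(1/2)^(42.63/36.1) + 4.56·(1/2)^(25.73/36.1) + 4.56·(1/2)^(8.83/36.1)
      = 1.454 + 2.0113 + 2.7823 + 3.8489 ≈ 10.096 g.

10 g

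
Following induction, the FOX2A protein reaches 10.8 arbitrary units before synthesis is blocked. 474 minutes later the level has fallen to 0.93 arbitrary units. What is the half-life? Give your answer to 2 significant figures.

A/A₀ = 0.93/10.8 ≈ 0.086111.
n = log₂(11.613) ≈ 3.5377 half-lives elapsed in 474 minutes.
t½ = 474/3.5377 ≈ 133.99 minutes.

130 minutes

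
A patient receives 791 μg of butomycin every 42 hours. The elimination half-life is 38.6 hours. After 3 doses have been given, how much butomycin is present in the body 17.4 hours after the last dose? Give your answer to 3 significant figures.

979 μg

The 3 doses were given 101.4, 59.4, 17.4 hours ago.
Total = 791·(1/2)^(101.4/38.6) + 791·(1/2)^(59.4/38.6) + 791·(1/2)^(17.4/38.6)
      = 128.05 + 272.23 + 578.73 ≈ 979.01 μg.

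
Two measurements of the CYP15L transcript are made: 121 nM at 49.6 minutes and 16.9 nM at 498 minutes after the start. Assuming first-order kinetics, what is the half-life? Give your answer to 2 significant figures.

160 minutes

Over Δt = 498 − 49.6 = 448.4 minutes, the level fell by a factor of 121/16.9 ≈ 7.1598.
n = log₂(7.1598) ≈ 2.8399 half-lives, so t½ = 448.4/2.8399 ≈ 157.89 minutes.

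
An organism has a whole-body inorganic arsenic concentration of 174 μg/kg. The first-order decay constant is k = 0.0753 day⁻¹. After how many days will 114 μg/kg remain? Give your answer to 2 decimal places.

t½ = ln 2 / k = 0.69315 / 0.0753 ≈ 9.2051 days.
Fraction remaining = 114/174 ≈ 0.65517.
n = log₂(174/114) = ln(1.5263)/ln 2 ≈ 0.61005 half-lives.
t = n × t½ = 0.61005 × 9.2051 ≈ 5.6156 days.

5.62 days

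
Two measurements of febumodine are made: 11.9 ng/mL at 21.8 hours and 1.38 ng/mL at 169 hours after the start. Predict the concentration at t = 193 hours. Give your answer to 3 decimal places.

0.971 ng/mL

Over Δt = 169 − 21.8 = 147.2 hours, the level fell by a factor of 11.9/1.38 ≈ 8.6232.
n = log₂(8.6232) ≈ 3.1082 half-lives, so t½ = 147.2/3.1082 ≈ 47.358 hours.
From t = 169 to t = 193: 1.38 × (1/2)^((193−169)/47.358) ≈ 0.97124 ng/mL.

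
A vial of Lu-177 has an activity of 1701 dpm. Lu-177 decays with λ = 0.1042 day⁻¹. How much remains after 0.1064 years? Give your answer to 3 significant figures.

t½ = ln 2 / λ = 0.69315 / 0.1042 ≈ 6.6521 days.
Convert the elapsed time: 0.1064 years = 38.836 days.
Number of half-lives: n = 38.836/6.6521 ≈ 5.8382.
Remaining = 1701 × (1/2)^5.8382 = 1701 × 0.01748 ≈ 29.733 dpm.

29.7 dpm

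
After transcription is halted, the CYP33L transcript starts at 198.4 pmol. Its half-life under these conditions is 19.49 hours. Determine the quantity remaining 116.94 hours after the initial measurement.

3.1 pmol

Elapsed time is 6 half-lives (116.94/19.49).
Each half-life halves the amount: 198.4 × (1/2)^6 = 198.4/64 = 3.1 pmol.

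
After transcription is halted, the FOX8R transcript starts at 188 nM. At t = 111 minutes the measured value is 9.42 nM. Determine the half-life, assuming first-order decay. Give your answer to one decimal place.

A/A₀ = 9.42/188 ≈ 0.050106.
n = log₂(19.958) ≈ 4.3189 half-lives elapsed in 111 minutes.
t½ = 111/4.3189 ≈ 25.701 minutes.

25.7 minutes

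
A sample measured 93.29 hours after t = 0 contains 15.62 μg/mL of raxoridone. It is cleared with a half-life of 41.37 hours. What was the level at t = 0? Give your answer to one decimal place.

Number of half-lives elapsed: n = 93.29/41.37 ≈ 2.255.
A₀ = A × 2^n = 15.62 × 2^2.255 = 15.62 × 4.7734 ≈ 74.56 μg/mL.

74.6 μg/mL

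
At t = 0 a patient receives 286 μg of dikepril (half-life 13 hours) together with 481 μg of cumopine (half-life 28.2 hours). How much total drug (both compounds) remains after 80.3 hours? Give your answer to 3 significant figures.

70.8 μg

dikepril: 286 × (1/2)^(80.3/13) = 286 × (1/2)^6.1769 ≈ 3.953 μg.
cumopine: 481 × (1/2)^(80.3/28.2) = 481 × (1/2)^2.8475 ≈ 66.828 μg.
Total = 3.953 + 66.828 ≈ 70.781 μg.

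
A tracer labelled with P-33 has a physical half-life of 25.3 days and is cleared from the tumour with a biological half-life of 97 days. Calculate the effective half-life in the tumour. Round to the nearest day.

1/t_eff = 1/t_phys + 1/t_biol = 1/25.3 + 1/97 = 0.049835 per day.
t_eff = 25.3 × 97 / (25.3 + 97) ≈ 20.066 days.

20 days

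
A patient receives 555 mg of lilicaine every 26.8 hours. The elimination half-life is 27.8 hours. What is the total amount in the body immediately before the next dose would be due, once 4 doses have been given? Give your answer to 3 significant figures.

The 4 doses were given 107.2, 80.4, 53.6, 26.8 hours ago.
Total = 555·(1/2)^(107.2/27.8) + 555·(1/2)^(80.4/27.8) + 555·(1/2)^(53.6/27.8) + 555·(1/2)^(26.8/27.8)
      = 38.325 + 74.763 + 145.84 + 284.51 ≈ 543.44 mg.

543 mg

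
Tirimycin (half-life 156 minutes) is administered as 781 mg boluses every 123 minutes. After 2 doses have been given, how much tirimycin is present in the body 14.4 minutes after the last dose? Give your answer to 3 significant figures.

The 2 doses were given 137.4, 14.4 minutes ago.
Total = 781·(1/2)^(137.4/156) + 781·(1/2)^(14.4/156)
      = 424.14 + 732.59 ≈ 1156.7 mg.

1160 mg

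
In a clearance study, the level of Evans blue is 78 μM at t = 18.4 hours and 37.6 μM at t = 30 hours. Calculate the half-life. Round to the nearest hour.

Over Δt = 30 − 18.4 = 11.6 hours, the level fell by a factor of 78/37.6 ≈ 2.0745.
n = log₂(2.0745) ≈ 1.0527 half-lives, so t½ = 11.6/1.0527 ≈ 11.019 hours.

11 hours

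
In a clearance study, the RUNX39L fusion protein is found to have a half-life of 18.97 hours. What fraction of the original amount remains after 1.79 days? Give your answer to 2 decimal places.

1.79 days = 42.96 hours.
n = 42.96/18.97 ≈ 2.2646 half-lives.
Fraction remaining = (1/2)^2.2646 ≈ 0.2081.

0.21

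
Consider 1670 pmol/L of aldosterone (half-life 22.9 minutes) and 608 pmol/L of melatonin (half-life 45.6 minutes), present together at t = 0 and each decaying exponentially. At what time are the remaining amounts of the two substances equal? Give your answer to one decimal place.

Set 1670·(1/2)^(t/22.9) = 608·(1/2)^(t/45.6).
Taking log₂: log₂(1670/608) = t·(1/22.9 − 1/45.6).
log₂(2.7467) = 1.4577; 1/22.9 − 1/45.6 = 0.021738.
t = 1.4577 / 0.021738 ≈ 67.057 minutes.

67.1 minutes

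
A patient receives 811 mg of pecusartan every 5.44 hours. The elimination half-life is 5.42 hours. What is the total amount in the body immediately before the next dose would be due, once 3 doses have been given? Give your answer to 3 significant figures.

707 mg

The 3 doses were given 16.32, 10.88, 5.44 hours ago.
Total = 811·(1/2)^(16.32/5.42) + 811·(1/2)^(10.88/5.42) + 811·(1/2)^(5.44/5.42)
      = 100.6 + 201.72 + 404.46 ≈ 706.78 mg.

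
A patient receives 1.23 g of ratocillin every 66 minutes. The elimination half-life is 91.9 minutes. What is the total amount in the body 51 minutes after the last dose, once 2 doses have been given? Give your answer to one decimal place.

1.3 g

The 2 doses were given 117, 51 minutes ago.
Total = 1.23·(1/2)^(117/91.9) + 1.23·(1/2)^(51/91.9)
      = 0.50893 + 0.83724 ≈ 1.3462 g.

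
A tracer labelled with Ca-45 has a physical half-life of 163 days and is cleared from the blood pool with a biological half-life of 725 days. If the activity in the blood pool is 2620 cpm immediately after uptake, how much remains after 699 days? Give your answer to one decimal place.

1/t_eff = 1/t_phys + 1/t_biol = 1/163 + 1/725 = 0.0075143 per day.
t_eff = 163 × 725 / (163 + 725) ≈ 133.08 days.
Remaining = 2620 × (1/2)^(699/133.08) = 2620 × (1/2)^5.2525 ≈ 68.73 cpm.

68.7 cpm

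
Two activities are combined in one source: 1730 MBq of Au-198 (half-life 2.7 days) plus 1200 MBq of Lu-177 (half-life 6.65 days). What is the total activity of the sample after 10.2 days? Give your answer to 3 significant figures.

541 MBq

Au-198: 1730 × (1/2)^(10.2/2.7) = 1730 × (1/2)^3.7778 ≈ 126.13 MBq.
Lu-177: 1200 × (1/2)^(10.2/6.65) = 1200 × (1/2)^1.5338 ≈ 414.43 MBq.
Total = 126.13 + 414.43 ≈ 540.56 MBq.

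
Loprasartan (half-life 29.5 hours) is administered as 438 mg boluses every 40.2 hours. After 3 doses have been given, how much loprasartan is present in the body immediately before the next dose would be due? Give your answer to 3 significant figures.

The 3 doses were given 120.6, 80.4, 40.2 hours ago.
Total = 438·(1/2)^(120.6/29.5) + 438·(1/2)^(80.4/29.5) + 438·(1/2)^(40.2/29.5)
      = 25.753 + 66.228 + 170.32 ≈ 262.3 mg.

262 mg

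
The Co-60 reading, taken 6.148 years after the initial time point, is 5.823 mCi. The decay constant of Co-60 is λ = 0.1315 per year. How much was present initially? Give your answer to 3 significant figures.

13.1 mCi

t½ = ln 2 / λ = 0.69315 / 0.1315 ≈ 5.2711 years.
Number of half-lives elapsed: n = 6.148/5.2711 ≈ 1.1664.
A₀ = A × 2^n = 5.823 × 2^1.1664 = 5.823 × 2.2445 ≈ 13.069 mCi.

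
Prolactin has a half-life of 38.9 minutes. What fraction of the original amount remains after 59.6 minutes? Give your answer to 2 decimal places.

0.35

n = 59.6/38.9 ≈ 1.5321 half-lives.
Fraction remaining = (1/2)^1.5321 ≈ 0.34577.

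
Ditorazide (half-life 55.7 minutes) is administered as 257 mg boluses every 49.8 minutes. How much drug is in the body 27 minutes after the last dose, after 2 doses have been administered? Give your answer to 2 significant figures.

280 mg

The 2 doses were given 76.8, 27 minutes ago.
Total = 257·(1/2)^(76.8/55.7) + 257·(1/2)^(27/55.7)
      = 98.825 + 183.66 ≈ 282.48 mg.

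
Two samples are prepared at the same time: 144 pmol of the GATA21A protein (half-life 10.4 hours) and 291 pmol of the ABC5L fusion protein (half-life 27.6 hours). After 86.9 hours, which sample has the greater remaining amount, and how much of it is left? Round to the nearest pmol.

GATA21A protein: 144 × (1/2)^8.3558 ≈ 0.43957 pmol.
ABC5L fusion protein: 291 × (1/2)^3.1486 ≈ 32.816 pmol.
ABC5L fusion protein has more remaining, at ≈ 32.816 pmol.

ABC5L fusion protein, 33 pmol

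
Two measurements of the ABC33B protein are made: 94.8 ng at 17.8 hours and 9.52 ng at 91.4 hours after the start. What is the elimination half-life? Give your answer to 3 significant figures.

22.2 hours

Over Δt = 91.4 − 17.8 = 73.6 hours, the level fell by a factor of 94.8/9.52 ≈ 9.958.
n = log₂(9.958) ≈ 3.3159 half-lives, so t½ = 73.6/3.3159 ≈ 22.196 hours.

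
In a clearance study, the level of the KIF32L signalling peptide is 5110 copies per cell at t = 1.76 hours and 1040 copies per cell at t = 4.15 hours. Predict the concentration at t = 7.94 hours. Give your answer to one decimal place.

Over Δt = 4.15 − 1.76 = 2.39 hours, the level fell by a factor of 5110/1040 ≈ 4.9135.
n = log₂(4.9135) ≈ 2.2967 half-lives, so t½ = 2.39/2.2967 ≈ 1.0406 hours.
From t = 4.15 to t = 7.94: 1040 × (1/2)^((7.94−4.15)/1.0406) ≈ 83.301 copies per cell.

83.3 copies per cell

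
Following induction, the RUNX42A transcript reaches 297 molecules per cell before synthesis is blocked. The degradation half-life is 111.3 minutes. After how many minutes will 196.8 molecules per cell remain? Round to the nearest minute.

66 minutes

Fraction remaining = 196.8/297 ≈ 0.66263.
n = log₂(297/196.8) = ln(1.5091)/ln 2 ≈ 0.59373 half-lives.
t = n × t½ = 0.59373 × 111.3 ≈ 66.082 minutes.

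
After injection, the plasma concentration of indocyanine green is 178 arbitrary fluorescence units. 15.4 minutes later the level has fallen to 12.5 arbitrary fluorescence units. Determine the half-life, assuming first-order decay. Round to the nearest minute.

4 minutes

A/A₀ = 12.5/178 ≈ 0.070225.
n = log₂(14.24) ≈ 3.8319 half-lives elapsed in 15.4 minutes.
t½ = 15.4/3.8319 ≈ 4.0189 minutes.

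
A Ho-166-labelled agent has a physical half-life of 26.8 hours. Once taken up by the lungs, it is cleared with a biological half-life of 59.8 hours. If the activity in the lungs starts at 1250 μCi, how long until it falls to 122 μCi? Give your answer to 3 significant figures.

62.1 hours

1/t_eff = 1/t_phys + 1/t_biol = 1/26.8 + 1/59.8 = 0.054036 per hour.
t_eff = 26.8 × 59.8 / (26.8 + 59.8) ≈ 18.506 hours.
n = log₂(1250/122) ≈ 3.357; t = 3.357 × 18.506 ≈ 62.125 hours.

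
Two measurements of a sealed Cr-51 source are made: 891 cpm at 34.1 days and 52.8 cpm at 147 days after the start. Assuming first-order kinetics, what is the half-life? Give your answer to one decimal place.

Over Δt = 147 − 34.1 = 112.9 days, the level fell by a factor of 891/52.8 ≈ 16.875.
n = log₂(16.875) ≈ 4.0768 half-lives, so t½ = 112.9/4.0768 ≈ 27.693 days.

27.7 days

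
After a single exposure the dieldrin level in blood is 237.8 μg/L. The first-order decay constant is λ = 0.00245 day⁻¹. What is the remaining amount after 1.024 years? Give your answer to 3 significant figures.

t½ = ln 2 / λ = 0.69315 / 0.00245 ≈ 282.92 days.
Convert the elapsed time: 1.024 years = 373.76 days.
Number of half-lives: n = 373.76/282.92 ≈ 1.3211.
Remaining = 237.8 × (1/2)^1.3211 = 237.8 × 0.40023 ≈ 95.175 μg/L.

95.2 μg/L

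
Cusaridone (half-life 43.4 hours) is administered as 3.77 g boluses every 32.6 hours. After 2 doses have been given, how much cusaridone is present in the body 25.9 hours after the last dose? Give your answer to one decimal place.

4.0 g

The 2 doses were given 58.5, 25.9 hours ago.
Total = 3.77·(1/2)^(58.5/43.4) + 3.77·(1/2)^(25.9/43.4)
      = 1.4811 + 2.4928 ≈ 3.9739 g.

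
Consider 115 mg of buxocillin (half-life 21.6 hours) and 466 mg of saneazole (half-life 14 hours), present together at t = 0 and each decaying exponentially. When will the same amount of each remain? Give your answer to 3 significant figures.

Set 115·(1/2)^(t/21.6) = 466·(1/2)^(t/14).
Taking log₂: log₂(115/466) = t·(1/21.6 − 1/14).
log₂(0.24678) = -2.0187; 1/21.6 − 1/14 = -0.025132.
t = -2.0187 / -0.025132 ≈ 80.323 hours.

80.3 hours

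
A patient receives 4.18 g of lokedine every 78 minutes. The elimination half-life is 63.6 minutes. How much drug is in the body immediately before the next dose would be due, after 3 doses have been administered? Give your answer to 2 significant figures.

2.9 g

The 3 doses were given 234, 156, 78 minutes ago.
Total = 4.18·(1/2)^(234/63.6) + 4.18·(1/2)^(156/63.6) + 4.18·(1/2)^(78/63.6)
      = 0.3263 + 0.76349 + 1.7864 ≈ 2.8762 g.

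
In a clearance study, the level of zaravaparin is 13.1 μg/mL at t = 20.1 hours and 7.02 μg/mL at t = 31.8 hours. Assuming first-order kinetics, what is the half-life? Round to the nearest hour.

13 hours

Over Δt = 31.8 − 20.1 = 11.7 hours, the level fell by a factor of 13.1/7.02 ≈ 1.8661.
n = log₂(1.8661) ≈ 0.90002 half-lives, so t½ = 11.7/0.90002 ≈ 13 hours.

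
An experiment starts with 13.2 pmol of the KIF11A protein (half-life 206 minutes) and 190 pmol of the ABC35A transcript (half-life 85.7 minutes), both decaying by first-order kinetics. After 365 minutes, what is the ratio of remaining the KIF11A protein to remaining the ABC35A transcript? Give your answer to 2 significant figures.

KIF11A protein: 13.2 × (1/2)^(365/206) = 13.2 × (1/2)^1.7718 ≈ 3.8654 pmol.
ABC35A transcript: 190 × (1/2)^(365/85.7) = 190 × (1/2)^4.259 ≈ 9.9232 pmol.
Ratio ≈ 3.8654 / 9.9232 ≈ 0.38953.

0.39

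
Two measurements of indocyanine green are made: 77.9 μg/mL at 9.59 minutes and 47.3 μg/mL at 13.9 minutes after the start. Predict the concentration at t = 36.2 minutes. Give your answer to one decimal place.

3.6 μg/mL

Over Δt = 13.9 − 9.59 = 4.31 minutes, the level fell by a factor of 77.9/47.3 ≈ 1.6469.
n = log₂(1.6469) ≈ 0.71978 half-lives, so t½ = 4.31/0.71978 ≈ 5.9879 minutes.
From t = 13.9 to t = 36.2: 47.3 × (1/2)^((36.2−13.9)/5.9879) ≈ 3.5791 μg/mL.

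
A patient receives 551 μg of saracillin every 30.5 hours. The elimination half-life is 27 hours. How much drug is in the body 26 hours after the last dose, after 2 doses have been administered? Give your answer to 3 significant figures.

The 2 doses were given 56.5, 26 hours ago.
Total = 551·(1/2)^(56.5/27) + 551·(1/2)^(26/27)
      = 129.19 + 282.66 ≈ 411.85 μg.

412 μg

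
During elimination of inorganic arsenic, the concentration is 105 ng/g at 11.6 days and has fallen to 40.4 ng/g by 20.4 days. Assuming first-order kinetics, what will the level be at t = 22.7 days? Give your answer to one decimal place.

31.5 ng/g

Over Δt = 20.4 − 11.6 = 8.8 days, the level fell by a factor of 105/40.4 ≈ 2.599.
n = log₂(2.599) ≈ 1.378 half-lives, so t½ = 8.8/1.378 ≈ 6.3862 days.
From t = 20.4 to t = 22.7: 40.4 × (1/2)^((22.7−20.4)/6.3862) ≈ 31.475 ng/g.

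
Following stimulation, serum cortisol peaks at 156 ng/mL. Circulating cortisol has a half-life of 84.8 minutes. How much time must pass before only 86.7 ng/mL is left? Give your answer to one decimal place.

71.9 minutes

Fraction remaining = 86.7/156 ≈ 0.55577.
n = log₂(156/86.7) = ln(1.7993)/ln 2 ≈ 0.84744 half-lives.
t = n × t½ = 0.84744 × 84.8 ≈ 71.863 minutes.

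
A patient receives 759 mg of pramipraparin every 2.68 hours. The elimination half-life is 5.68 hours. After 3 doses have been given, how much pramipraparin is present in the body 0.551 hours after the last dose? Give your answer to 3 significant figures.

The 3 doses were given 5.911, 3.231, 0.551 hours ago.
Total = 759·(1/2)^(5.911/5.68) + 759·(1/2)^(3.231/5.68) + 759·(1/2)^(0.551/5.68)
      = 368.95 + 511.69 + 709.64 ≈ 1590.3 mg.

1590 mg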